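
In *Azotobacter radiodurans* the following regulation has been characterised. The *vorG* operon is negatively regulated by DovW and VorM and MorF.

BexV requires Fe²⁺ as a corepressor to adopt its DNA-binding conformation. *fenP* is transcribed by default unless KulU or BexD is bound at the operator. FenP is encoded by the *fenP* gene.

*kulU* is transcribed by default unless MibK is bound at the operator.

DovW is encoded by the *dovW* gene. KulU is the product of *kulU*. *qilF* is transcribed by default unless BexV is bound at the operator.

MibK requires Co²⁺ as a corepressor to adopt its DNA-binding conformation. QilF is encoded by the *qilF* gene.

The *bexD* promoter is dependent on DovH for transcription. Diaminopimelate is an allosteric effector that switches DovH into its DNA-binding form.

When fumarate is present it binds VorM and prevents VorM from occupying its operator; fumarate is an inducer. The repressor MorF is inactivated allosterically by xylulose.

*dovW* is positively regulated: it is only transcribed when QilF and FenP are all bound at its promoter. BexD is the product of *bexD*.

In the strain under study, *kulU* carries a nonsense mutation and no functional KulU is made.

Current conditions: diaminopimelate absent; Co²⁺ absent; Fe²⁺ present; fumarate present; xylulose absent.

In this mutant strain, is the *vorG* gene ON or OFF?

OFF

Fe²⁺ is present, so BexV is active.
With repressor BexV bound, *qilF* is not transcribed.
So QilF is not produced.
KulU is non-functional in this strain, so it has no effect.
Diaminopimelate is absent, so DovH is inactive.
Required activator DovH is absent, so *bexD* is not transcribed.
So BexD is not produced.
With no repressor bound, *fenP* is transcribed.
So FenP is produced and active.
Required activator QilF is absent, so *dovW* is not transcribed.
So DovW is not produced.
Fumarate is present, so VorM is inactive.
Xylulose is absent, so MorF is active.
With repressor MorF bound, *vorG* is not transcribed.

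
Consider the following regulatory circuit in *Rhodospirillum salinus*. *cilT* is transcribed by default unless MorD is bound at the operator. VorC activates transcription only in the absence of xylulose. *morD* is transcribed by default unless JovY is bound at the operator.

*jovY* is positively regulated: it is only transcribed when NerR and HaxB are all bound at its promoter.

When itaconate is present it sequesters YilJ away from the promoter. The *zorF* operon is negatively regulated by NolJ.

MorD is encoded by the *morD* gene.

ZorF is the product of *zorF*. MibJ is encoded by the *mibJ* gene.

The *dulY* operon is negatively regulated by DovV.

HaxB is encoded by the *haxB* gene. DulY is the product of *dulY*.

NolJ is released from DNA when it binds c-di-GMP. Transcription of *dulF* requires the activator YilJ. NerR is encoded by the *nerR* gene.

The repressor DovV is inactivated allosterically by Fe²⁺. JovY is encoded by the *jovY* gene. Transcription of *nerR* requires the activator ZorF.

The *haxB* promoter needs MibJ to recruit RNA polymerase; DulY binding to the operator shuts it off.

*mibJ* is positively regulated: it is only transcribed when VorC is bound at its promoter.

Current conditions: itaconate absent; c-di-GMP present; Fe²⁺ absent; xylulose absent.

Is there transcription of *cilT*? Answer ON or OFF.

c-di-GMP is present, so NolJ is inactive.
With no repressor bound, *zorF* is transcribed.
So ZorF is produced and active.
No repressor is bound and ZorF is active, so *nerR* is transcribed.
So NerR is produced and active.
Xylulose is absent, so VorC is active.
No repressor is bound and VorC is active, so *mibJ* is transcribed.
So MibJ is produced and active.
Fe²⁺ is absent, so DovV is active.
With repressor DovV bound, *dulY* is not transcribed.
So DulY is not produced.
No repressor is bound and MibJ is active, so *haxB* is transcribed.
So HaxB is produced and active.
No repressor is bound and NerR and HaxB are active, so *jovY* is transcribed.
So JovY is produced and active.
With repressor JovY bound, *morD* is not transcribed.
So MorD is not produced.
With no repressor bound, *cilT* is transcribed.

ON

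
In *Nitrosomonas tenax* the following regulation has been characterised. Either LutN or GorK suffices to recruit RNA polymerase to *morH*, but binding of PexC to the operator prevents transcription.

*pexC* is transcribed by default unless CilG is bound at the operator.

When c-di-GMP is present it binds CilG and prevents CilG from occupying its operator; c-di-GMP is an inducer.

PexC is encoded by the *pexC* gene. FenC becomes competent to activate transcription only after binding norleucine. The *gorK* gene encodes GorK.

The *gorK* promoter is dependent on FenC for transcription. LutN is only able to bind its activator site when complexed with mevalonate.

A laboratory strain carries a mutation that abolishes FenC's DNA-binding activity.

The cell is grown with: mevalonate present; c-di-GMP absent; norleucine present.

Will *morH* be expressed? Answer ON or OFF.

c-di-GMP is absent, so CilG is active.
With repressor CilG bound, *pexC* is not transcribed.
So PexC is not produced.
Mevalonate is present, so LutN is active.
FenC is non-functional in this strain, so it has no effect.
Required activator FenC is absent, so *gorK* is not transcribed.
So GorK is not produced.
Activator LutN is present, so *morH* is transcribed.

ON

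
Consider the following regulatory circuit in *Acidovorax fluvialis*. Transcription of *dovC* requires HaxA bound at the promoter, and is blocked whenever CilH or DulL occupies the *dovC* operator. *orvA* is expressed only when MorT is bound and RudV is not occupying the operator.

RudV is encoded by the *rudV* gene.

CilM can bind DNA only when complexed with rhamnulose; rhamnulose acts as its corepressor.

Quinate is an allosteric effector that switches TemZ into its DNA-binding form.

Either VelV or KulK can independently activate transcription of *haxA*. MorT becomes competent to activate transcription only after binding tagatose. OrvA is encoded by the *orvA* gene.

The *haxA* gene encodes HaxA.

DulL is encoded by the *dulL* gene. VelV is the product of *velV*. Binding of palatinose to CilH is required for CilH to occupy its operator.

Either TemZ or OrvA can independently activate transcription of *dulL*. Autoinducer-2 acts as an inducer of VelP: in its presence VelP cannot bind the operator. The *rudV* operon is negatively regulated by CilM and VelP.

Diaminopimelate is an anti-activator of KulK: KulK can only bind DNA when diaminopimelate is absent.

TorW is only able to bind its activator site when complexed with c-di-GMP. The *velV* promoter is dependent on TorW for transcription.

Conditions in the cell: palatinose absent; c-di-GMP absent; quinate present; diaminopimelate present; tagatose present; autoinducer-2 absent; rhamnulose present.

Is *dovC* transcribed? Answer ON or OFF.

OFF

Palatinose is absent, so CilH is inactive.
Quinate is present, so TemZ is active.
Rhamnulose is present, so CilM is active.
Autoinducer-2 is absent, so VelP is active.
With repressor CilM bound, *rudV* is not transcribed.
So RudV is not produced.
Tagatose is present, so MorT is active.
No repressor is bound and MorT is active, so *orvA* is transcribed.
So OrvA is produced and active.
Activator TemZ is present, so *dulL* is transcribed.
So DulL is produced and active.
c-di-GMP is absent, so TorW is inactive.
Required activator TorW is absent, so *velV* is not transcribed.
So VelV is not produced.
Diaminopimelate is present, so KulK is inactive.
No activator is available at the *haxA* promoter, so *haxA* is not transcribed.
So HaxA is not produced.
With repressor DulL bound, *dovC* is not transcribed.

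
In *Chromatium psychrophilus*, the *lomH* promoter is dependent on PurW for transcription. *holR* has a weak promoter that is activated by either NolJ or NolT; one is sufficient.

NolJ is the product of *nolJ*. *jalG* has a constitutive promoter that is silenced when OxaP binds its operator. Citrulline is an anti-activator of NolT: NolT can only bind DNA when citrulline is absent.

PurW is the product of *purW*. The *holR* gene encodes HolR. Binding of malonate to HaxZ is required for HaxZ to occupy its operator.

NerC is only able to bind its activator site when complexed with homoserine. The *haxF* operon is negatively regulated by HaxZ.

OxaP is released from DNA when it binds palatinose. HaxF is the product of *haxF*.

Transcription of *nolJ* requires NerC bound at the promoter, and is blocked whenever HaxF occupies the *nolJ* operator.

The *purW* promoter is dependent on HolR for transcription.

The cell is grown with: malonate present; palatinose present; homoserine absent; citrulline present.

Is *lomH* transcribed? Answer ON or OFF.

Malonate is present, so HaxZ is active.
With repressor HaxZ bound, *haxF* is not transcribed.
So HaxF is not produced.
Homoserine is absent, so NerC is inactive.
Required activator NerC is absent, so *nolJ* is not transcribed.
So NolJ is not produced.
Citrulline is present, so NolT is inactive.
No activator is available at the *holR* promoter, so *holR* is not transcribed.
So HolR is not produced.
Required activator HolR is absent, so *purW* is not transcribed.
So PurW is not produced.
Required activator PurW is absent, so *lomH* is not transcribed.

OFF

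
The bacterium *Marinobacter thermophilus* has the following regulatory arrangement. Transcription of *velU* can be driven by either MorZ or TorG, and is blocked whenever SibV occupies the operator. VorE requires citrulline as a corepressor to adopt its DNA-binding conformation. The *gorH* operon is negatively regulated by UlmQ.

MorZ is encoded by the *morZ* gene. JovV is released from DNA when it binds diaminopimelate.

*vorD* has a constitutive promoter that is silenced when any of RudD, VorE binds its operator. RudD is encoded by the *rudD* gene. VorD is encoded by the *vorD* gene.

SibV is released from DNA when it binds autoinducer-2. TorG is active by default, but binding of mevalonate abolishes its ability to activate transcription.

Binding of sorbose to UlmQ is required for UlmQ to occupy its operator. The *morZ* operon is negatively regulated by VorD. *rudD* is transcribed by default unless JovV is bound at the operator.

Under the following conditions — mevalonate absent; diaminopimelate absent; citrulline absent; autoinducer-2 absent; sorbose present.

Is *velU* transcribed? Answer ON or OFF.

OFF

Diaminopimelate is absent, so JovV is active.
With repressor JovV bound, *rudD* is not transcribed.
So RudD is not produced.
Citrulline is absent, so VorE is inactive.
With no repressor bound, *vorD* is transcribed.
So VorD is produced and active.
With repressor VorD bound, *morZ* is not transcribed.
So MorZ is not produced.
Mevalonate is absent, so TorG is active.
Autoinducer-2 is absent, so SibV is active.
With repressor SibV bound, *velU* is not transcribed.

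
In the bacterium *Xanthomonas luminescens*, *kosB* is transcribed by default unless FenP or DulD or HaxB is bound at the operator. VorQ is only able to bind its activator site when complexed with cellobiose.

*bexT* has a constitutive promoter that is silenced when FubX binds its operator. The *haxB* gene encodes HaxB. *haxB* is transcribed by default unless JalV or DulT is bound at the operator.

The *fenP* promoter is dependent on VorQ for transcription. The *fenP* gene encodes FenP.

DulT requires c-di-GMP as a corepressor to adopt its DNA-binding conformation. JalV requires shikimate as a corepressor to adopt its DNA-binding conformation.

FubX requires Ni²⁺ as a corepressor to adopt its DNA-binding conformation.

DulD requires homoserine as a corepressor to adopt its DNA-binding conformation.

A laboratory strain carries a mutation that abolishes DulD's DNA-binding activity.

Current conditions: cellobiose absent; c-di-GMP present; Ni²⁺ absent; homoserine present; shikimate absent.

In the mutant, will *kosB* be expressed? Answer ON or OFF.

Cellobiose is absent, so VorQ is inactive.
Required activator VorQ is absent, so *fenP* is not transcribed.
So FenP is not produced.
DulD is non-functional in this strain, so it has no effect.
Shikimate is absent, so JalV is inactive.
c-di-GMP is present, so DulT is active.
With repressor DulT bound, *haxB* is not transcribed.
So HaxB is not produced.
With no repressor bound, *kosB* is transcribed.

ON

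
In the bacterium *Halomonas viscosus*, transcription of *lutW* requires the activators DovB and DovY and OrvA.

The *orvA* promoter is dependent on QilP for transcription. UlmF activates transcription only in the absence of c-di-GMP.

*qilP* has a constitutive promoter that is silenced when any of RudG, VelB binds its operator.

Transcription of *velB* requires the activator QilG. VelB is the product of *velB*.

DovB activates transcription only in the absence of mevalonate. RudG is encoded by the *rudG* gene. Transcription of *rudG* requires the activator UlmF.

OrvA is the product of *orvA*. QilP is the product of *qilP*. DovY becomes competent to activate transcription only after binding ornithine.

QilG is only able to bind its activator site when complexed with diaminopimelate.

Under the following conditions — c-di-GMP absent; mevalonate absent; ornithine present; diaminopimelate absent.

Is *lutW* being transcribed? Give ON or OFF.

OFF

Mevalonate is absent, so DovB is active.
Ornithine is present, so DovY is active.
c-di-GMP is absent, so UlmF is active.
No repressor is bound and UlmF is active, so *rudG* is transcribed.
So RudG is produced and active.
Diaminopimelate is absent, so QilG is inactive.
Required activator QilG is absent, so *velB* is not transcribed.
So VelB is not produced.
With repressor RudG bound, *qilP* is not transcribed.
So QilP is not produced.
Required activator QilP is absent, so *orvA* is not transcribed.
So OrvA is not produced.
Required activator OrvA is absent, so *lutW* is not transcribed.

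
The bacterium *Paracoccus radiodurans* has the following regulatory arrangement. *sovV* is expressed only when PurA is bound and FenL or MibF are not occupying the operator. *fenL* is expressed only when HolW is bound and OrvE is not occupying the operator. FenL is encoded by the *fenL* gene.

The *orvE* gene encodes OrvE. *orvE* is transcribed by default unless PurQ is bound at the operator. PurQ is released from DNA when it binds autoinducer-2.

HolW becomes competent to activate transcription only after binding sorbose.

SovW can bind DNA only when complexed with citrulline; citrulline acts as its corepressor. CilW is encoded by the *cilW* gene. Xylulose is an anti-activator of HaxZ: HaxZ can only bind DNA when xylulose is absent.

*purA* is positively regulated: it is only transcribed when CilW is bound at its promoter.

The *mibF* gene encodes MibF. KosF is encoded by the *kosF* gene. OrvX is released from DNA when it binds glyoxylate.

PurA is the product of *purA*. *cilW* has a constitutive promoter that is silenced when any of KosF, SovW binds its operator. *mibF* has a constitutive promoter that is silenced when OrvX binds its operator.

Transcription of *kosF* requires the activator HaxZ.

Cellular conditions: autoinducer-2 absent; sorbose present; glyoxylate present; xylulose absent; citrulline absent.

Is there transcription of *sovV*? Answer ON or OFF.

OFF

Sorbose is present, so HolW is active.
Autoinducer-2 is absent, so PurQ is active.
With repressor PurQ bound, *orvE* is not transcribed.
So OrvE is not produced.
No repressor is bound and HolW is active, so *fenL* is transcribed.
So FenL is produced and active.
Xylulose is absent, so HaxZ is active.
No repressor is bound and HaxZ is active, so *kosF* is transcribed.
So KosF is produced and active.
Citrulline is absent, so SovW is inactive.
With repressor KosF bound, *cilW* is not transcribed.
So CilW is not produced.
Required activator CilW is absent, so *purA* is not transcribed.
So PurA is not produced.
Glyoxylate is present, so OrvX is inactive.
With no repressor bound, *mibF* is transcribed.
So MibF is produced and active.
With repressor FenL bound, *sovV* is not transcribed.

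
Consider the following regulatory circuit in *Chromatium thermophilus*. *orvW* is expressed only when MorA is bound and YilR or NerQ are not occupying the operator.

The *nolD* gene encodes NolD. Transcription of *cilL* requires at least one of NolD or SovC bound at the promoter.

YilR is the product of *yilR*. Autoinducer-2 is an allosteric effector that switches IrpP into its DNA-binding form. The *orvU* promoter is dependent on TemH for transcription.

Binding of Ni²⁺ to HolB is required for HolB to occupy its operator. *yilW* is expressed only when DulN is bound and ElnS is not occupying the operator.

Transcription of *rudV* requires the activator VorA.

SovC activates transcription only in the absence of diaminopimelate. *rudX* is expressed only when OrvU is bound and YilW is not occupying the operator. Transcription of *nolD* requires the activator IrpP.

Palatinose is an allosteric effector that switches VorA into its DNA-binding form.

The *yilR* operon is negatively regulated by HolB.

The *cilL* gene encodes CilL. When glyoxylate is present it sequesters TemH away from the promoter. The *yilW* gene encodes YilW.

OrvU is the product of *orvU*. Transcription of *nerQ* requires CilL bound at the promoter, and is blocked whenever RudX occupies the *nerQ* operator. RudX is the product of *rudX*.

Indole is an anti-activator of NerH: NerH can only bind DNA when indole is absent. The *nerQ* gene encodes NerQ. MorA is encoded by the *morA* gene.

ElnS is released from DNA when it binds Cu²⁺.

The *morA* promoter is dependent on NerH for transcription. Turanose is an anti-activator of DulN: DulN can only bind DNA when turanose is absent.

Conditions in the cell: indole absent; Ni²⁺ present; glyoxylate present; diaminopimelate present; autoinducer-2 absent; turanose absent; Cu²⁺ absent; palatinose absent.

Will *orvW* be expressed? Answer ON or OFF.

ON

Ni²⁺ is present, so HolB is active.
With repressor HolB bound, *yilR* is not transcribed.
So YilR is not produced.
Indole is absent, so NerH is active.
No repressor is bound and NerH is active, so *morA* is transcribed.
So MorA is produced and active.
Turanose is absent, so DulN is active.
Cu²⁺ is absent, so ElnS is active.
With repressor ElnS bound, *yilW* is not transcribed.
So YilW is not produced.
Glyoxylate is present, so TemH is inactive.
Required activator TemH is absent, so *orvU* is not transcribed.
So OrvU is not produced.
Required activator OrvU is absent, so *rudX* is not transcribed.
So RudX is not produced.
Autoinducer-2 is absent, so IrpP is inactive.
Required activator IrpP is absent, so *nolD* is not transcribed.
So NolD is not produced.
Diaminopimelate is present, so SovC is inactive.
No activator is available at the *cilL* promoter, so *cilL* is not transcribed.
So CilL is not produced.
Required activator CilL is absent, so *nerQ* is not transcribed.
So NerQ is not produced.
No repressor is bound and MorA is active, so *orvW* is transcribed.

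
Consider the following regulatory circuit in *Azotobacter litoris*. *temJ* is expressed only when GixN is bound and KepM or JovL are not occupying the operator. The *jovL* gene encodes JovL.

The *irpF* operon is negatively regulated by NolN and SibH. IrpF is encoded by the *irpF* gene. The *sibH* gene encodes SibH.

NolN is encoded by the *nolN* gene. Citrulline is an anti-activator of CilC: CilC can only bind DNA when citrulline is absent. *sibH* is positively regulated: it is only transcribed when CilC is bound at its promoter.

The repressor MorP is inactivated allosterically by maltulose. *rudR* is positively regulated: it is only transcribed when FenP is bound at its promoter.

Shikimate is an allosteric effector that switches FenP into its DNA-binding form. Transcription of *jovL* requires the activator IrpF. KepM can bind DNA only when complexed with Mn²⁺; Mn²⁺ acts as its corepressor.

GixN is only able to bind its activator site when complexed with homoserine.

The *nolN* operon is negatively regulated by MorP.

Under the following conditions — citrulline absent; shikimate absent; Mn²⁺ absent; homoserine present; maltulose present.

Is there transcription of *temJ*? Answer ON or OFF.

Mn²⁺ is absent, so KepM is inactive.
Homoserine is present, so GixN is active.
Maltulose is present, so MorP is inactive.
With no repressor bound, *nolN* is transcribed.
So NolN is produced and active.
Citrulline is absent, so CilC is active.
No repressor is bound and CilC is active, so *sibH* is transcribed.
So SibH is produced and active.
With repressor NolN bound, *irpF* is not transcribed.
So IrpF is not produced.
Required activator IrpF is absent, so *jovL* is not transcribed.
So JovL is not produced.
No repressor is bound and GixN is active, so *temJ* is transcribed.

ON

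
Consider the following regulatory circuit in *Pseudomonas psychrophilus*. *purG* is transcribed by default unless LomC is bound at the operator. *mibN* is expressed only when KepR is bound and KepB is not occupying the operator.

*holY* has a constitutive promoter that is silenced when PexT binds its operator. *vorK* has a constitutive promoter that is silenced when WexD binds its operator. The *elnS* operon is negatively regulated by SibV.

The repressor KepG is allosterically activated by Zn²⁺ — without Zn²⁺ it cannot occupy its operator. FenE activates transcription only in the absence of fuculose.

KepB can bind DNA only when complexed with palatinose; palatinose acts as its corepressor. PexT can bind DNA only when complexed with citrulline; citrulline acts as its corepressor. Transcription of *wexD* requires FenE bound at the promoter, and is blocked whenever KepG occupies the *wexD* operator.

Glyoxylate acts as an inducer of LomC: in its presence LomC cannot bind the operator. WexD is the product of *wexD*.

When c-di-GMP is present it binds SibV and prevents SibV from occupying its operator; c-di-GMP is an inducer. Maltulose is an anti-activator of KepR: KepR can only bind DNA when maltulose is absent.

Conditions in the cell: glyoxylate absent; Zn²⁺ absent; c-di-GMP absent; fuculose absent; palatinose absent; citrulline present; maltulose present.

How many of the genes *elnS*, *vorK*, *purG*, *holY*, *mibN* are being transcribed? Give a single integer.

c-di-GMP is absent, so SibV is active.
With repressor SibV bound, *elnS* is not transcribed.
→ *elnS* is OFF.
Zn²⁺ is absent, so KepG is inactive.
Fuculose is absent, so FenE is active.
No repressor is bound and FenE is active, so *wexD* is transcribed.
So WexD is produced and active.
With repressor WexD bound, *vorK* is not transcribed.
→ *vorK* is OFF.
Glyoxylate is absent, so LomC is active.
With repressor LomC bound, *purG* is not transcribed.
→ *purG* is OFF.
Citrulline is present, so PexT is active.
With repressor PexT bound, *holY* is not transcribed.
→ *holY* is OFF.
Palatinose is absent, so KepB is inactive.
Maltulose is present, so KepR is inactive.
Required activator KepR is absent, so *mibN* is not transcribed.
→ *mibN* is OFF.
0 of the 5 genes are transcribed.

0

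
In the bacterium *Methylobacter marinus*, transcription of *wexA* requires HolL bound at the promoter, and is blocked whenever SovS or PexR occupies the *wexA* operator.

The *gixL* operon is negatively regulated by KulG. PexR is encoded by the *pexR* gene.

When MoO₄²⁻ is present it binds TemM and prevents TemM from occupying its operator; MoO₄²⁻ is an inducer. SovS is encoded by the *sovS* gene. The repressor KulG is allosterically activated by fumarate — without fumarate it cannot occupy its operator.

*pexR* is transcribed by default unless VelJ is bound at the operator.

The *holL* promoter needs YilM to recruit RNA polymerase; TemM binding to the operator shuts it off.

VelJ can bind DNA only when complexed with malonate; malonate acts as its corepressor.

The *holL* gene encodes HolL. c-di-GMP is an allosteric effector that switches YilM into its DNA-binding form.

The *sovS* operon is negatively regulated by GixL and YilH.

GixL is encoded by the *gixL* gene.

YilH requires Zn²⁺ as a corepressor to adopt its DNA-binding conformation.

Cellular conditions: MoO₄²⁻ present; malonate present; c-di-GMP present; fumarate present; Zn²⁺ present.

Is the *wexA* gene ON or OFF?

ON

c-di-GMP is present, so YilM is active.
MoO₄²⁻ is present, so TemM is inactive.
No repressor is bound and YilM is active, so *holL* is transcribed.
So HolL is produced and active.
Fumarate is present, so KulG is active.
With repressor KulG bound, *gixL* is not transcribed.
So GixL is not produced.
Zn²⁺ is present, so YilH is active.
With repressor YilH bound, *sovS* is not transcribed.
So SovS is not produced.
Malonate is present, so VelJ is active.
With repressor VelJ bound, *pexR* is not transcribed.
So PexR is not produced.
No repressor is bound and HolL is active, so *wexA* is transcribed.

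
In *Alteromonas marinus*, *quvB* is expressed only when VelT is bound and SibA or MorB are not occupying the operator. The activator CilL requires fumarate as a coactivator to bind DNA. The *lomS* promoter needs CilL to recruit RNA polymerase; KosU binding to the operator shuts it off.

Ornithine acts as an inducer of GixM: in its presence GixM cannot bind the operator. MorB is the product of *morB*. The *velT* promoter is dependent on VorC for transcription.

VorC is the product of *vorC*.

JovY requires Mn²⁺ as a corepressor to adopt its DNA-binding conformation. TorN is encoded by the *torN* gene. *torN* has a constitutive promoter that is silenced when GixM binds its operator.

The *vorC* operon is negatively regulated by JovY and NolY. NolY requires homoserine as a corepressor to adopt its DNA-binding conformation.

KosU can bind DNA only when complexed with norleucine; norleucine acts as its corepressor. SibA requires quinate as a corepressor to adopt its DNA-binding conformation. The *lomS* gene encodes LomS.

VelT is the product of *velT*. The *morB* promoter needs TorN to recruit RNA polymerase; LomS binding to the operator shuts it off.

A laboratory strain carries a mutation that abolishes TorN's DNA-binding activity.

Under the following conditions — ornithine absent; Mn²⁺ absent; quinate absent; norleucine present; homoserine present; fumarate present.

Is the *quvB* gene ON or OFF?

Mn²⁺ is absent, so JovY is inactive.
Homoserine is present, so NolY is active.
With repressor NolY bound, *vorC* is not transcribed.
So VorC is not produced.
Required activator VorC is absent, so *velT* is not transcribed.
So VelT is not produced.
Quinate is absent, so SibA is inactive.
TorN is non-functional in this strain, so it has no effect.
Fumarate is present, so CilL is active.
Norleucine is present, so KosU is active.
With repressor KosU bound, *lomS* is not transcribed.
So LomS is not produced.
Required activator TorN is absent, so *morB* is not transcribed.
So MorB is not produced.
Required activator VelT is absent, so *quvB* is not transcribed.

OFF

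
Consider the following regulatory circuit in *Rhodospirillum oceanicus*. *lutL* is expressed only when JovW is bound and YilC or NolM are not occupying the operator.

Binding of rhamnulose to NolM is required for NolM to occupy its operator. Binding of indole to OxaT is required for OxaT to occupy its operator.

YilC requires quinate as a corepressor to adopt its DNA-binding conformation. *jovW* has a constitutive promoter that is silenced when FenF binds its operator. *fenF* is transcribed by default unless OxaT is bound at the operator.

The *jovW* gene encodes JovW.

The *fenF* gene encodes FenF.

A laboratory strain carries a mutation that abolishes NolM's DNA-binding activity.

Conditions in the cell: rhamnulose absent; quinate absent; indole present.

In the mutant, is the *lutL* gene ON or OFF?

ON

Quinate is absent, so YilC is inactive.
NolM is non-functional in this strain, so it has no effect.
Indole is present, so OxaT is active.
With repressor OxaT bound, *fenF* is not transcribed.
So FenF is not produced.
With no repressor bound, *jovW* is transcribed.
So JovW is produced and active.
No repressor is bound and JovW is active, so *lutL* is transcribed.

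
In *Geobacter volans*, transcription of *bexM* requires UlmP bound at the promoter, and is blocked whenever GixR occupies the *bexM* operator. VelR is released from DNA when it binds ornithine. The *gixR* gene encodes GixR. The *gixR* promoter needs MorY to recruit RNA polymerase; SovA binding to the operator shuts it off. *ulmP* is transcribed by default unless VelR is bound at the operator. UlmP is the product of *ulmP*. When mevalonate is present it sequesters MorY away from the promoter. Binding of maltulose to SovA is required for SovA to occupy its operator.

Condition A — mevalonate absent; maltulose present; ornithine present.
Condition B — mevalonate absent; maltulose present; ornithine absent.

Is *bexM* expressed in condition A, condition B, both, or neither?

Condition A:
Mevalonate is absent, so MorY is active.
Maltulose is present, so SovA is active.
With repressor SovA bound, *gixR* is not transcribed.
So GixR is not produced.
Ornithine is present, so VelR is inactive.
With no repressor bound, *ulmP* is transcribed.
So UlmP is produced and active.
No repressor is bound and UlmP is active, so *bexM* is transcribed.
→ *bexM* is ON in A.
Condition B:
Mevalonate is absent, so MorY is active.
Maltulose is present, so SovA is active.
With repressor SovA bound, *gixR* is not transcribed.
So GixR is not produced.
Ornithine is absent, so VelR is active.
With repressor VelR bound, *ulmP* is not transcribed.
So UlmP is not produced.
Required activator UlmP is absent, so *bexM* is not transcribed.
→ *bexM* is OFF in B.

A only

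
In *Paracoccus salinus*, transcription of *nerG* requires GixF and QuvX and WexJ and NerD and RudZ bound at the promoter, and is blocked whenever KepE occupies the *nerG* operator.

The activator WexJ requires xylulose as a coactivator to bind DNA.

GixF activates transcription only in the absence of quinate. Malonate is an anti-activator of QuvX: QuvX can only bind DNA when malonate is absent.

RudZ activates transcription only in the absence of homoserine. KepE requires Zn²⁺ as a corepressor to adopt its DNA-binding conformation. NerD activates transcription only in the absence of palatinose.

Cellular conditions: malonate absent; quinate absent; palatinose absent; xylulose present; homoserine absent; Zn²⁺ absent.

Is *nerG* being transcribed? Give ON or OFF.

Quinate is absent, so GixF is active.
Malonate is absent, so QuvX is active.
Zn²⁺ is absent, so KepE is inactive.
Xylulose is present, so WexJ is active.
Palatinose is absent, so NerD is active.
Homoserine is absent, so RudZ is active.
No repressor is bound and GixF and QuvX and WexJ and NerD and RudZ are active, so *nerG* is transcribed.

ON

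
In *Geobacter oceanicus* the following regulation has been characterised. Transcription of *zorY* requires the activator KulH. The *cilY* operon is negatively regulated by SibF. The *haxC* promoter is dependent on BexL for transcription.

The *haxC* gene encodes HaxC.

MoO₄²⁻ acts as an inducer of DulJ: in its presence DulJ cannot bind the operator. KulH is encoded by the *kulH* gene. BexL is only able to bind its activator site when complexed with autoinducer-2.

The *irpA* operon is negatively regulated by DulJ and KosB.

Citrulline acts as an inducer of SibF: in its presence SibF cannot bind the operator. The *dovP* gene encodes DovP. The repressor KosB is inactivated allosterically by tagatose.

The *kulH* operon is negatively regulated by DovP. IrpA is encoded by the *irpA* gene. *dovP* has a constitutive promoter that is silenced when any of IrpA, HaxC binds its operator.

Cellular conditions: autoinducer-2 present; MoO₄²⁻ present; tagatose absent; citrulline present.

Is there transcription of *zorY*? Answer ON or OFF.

ON

MoO₄²⁻ is present, so DulJ is inactive.
Tagatose is absent, so KosB is active.
With repressor KosB bound, *irpA* is not transcribed.
So IrpA is not produced.
Autoinducer-2 is present, so BexL is active.
No repressor is bound and BexL is active, so *haxC* is transcribed.
So HaxC is produced and active.
With repressor HaxC bound, *dovP* is not transcribed.
So DovP is not produced.
With no repressor bound, *kulH* is transcribed.
So KulH is produced and active.
No repressor is bound and KulH is active, so *zorY* is transcribed.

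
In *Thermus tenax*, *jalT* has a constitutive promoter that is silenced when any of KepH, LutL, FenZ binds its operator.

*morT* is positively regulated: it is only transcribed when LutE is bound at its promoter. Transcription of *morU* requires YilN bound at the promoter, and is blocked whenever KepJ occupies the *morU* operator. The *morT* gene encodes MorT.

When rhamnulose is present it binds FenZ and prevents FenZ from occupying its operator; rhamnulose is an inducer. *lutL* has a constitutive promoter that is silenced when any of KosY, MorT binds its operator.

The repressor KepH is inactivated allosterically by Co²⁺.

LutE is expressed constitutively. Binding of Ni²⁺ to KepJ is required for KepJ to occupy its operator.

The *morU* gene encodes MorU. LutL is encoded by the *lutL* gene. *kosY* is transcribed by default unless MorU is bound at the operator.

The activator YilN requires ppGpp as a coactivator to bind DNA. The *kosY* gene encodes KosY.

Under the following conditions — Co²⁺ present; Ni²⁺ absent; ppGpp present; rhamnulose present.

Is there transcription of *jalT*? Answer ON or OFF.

ON

Co²⁺ is present, so KepH is inactive.
ppGpp is present, so YilN is active.
Ni²⁺ is absent, so KepJ is inactive.
No repressor is bound and YilN is active, so *morU* is transcribed.
So MorU is produced and active.
With repressor MorU bound, *kosY* is not transcribed.
So KosY is not produced.
LutE is produced constitutively and is active.
No repressor is bound and LutE is active, so *morT* is transcribed.
So MorT is produced and active.
With repressor MorT bound, *lutL* is not transcribed.
So LutL is not produced.
Rhamnulose is present, so FenZ is inactive.
With no repressor bound, *jalT* is transcribed.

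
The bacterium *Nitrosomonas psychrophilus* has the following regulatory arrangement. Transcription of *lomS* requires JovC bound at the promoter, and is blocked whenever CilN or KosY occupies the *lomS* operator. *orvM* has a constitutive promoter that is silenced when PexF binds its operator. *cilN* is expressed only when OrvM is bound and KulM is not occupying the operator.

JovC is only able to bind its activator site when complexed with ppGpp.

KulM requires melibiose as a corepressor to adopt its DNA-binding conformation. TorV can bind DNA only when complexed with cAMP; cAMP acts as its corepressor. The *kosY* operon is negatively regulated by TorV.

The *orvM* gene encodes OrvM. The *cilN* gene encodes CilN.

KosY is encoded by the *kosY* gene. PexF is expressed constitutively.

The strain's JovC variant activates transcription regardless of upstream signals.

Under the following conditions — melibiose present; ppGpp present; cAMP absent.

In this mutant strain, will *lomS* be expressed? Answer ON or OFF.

OFF

JovC is constitutively active in this strain.
Melibiose is present, so KulM is active.
PexF is produced constitutively and is active.
With repressor PexF bound, *orvM* is not transcribed.
So OrvM is not produced.
With repressor KulM bound, *cilN* is not transcribed.
So CilN is not produced.
cAMP is absent, so TorV is inactive.
With no repressor bound, *kosY* is transcribed.
So KosY is produced and active.
With repressor KosY bound, *lomS* is not transcribed.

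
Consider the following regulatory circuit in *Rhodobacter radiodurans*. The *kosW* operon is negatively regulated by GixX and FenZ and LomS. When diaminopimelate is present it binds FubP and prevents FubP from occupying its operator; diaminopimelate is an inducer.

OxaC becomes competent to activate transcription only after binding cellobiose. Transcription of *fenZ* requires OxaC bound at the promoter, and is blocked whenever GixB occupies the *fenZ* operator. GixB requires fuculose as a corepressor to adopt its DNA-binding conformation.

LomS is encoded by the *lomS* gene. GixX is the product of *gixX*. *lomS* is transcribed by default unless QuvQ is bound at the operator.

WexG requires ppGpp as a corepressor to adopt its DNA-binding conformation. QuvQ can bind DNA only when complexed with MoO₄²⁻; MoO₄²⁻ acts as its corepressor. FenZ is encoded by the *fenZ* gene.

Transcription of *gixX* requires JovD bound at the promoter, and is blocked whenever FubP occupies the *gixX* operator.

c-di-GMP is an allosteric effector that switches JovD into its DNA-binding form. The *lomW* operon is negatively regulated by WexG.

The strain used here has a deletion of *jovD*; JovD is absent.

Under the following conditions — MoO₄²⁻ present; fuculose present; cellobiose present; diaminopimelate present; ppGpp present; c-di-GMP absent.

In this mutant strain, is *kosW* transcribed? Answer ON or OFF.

JovD is non-functional in this strain, so it has no effect.
Diaminopimelate is present, so FubP is inactive.
Required activator JovD is absent, so *gixX* is not transcribed.
So GixX is not produced.
Fuculose is present, so GixB is active.
Cellobiose is present, so OxaC is active.
With repressor GixB bound, *fenZ* is not transcribed.
So FenZ is not produced.
MoO₄²⁻ is present, so QuvQ is active.
With repressor QuvQ bound, *lomS* is not transcribed.
So LomS is not produced.
With no repressor bound, *kosW* is transcribed.

ON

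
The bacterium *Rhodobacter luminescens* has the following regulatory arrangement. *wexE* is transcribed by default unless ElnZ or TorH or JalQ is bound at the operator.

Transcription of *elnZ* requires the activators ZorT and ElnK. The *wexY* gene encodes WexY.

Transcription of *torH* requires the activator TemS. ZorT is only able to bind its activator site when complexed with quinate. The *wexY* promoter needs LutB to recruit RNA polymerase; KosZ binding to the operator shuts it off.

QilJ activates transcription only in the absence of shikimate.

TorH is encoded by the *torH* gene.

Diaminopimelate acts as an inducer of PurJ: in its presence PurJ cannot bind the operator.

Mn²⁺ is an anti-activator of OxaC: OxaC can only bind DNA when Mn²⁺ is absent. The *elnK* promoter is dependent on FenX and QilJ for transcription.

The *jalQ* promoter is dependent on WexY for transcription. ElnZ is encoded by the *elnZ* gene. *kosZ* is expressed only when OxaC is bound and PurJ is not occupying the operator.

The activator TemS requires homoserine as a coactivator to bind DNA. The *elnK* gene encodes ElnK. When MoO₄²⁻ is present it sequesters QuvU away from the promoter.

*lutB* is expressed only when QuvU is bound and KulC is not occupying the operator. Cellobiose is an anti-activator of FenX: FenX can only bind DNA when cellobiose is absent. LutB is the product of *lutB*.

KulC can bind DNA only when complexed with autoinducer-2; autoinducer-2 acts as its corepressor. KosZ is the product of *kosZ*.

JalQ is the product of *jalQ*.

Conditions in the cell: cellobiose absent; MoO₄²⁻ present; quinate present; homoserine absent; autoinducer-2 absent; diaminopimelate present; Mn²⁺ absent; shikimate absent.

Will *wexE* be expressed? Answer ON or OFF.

Quinate is present, so ZorT is active.
Cellobiose is absent, so FenX is active.
Shikimate is absent, so QilJ is active.
No repressor is bound and FenX and QilJ are active, so *elnK* is transcribed.
So ElnK is produced and active.
No repressor is bound and ZorT and ElnK are active, so *elnZ* is transcribed.
So ElnZ is produced and active.
Homoserine is absent, so TemS is inactive.
Required activator TemS is absent, so *torH* is not transcribed.
So TorH is not produced.
MoO₄²⁻ is present, so QuvU is inactive.
Autoinducer-2 is absent, so KulC is inactive.
Required activator QuvU is absent, so *lutB* is not transcribed.
So LutB is not produced.
Diaminopimelate is present, so PurJ is inactive.
Mn²⁺ is absent, so OxaC is active.
No repressor is bound and OxaC is active, so *kosZ* is transcribed.
So KosZ is produced and active.
With repressor KosZ bound, *wexY* is not transcribed.
So WexY is not produced.
Required activator WexY is absent, so *jalQ* is not transcribed.
So JalQ is not produced.
With repressor ElnZ bound, *wexE* is not transcribed.

OFF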